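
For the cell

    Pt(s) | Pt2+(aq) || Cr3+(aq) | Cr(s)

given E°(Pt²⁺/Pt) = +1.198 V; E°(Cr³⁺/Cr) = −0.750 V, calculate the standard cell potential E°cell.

−1.948 V

By convention the left-hand electrode in cell notation is the anode (oxidation) and the right-hand electrode is the cathode (reduction).
E°cell = E°(right) − E°(left) = −0.750 − (+1.198) = −1.948 V.
The negative sign shows that, as written, the cell would require an external voltage to drive the reaction.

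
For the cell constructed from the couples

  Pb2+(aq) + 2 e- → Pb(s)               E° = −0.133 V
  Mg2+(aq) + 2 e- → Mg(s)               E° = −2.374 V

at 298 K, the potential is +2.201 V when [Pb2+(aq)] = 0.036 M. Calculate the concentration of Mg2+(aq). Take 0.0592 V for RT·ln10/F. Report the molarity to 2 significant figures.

With Pb²⁺/Pb at the cathode and Mg²⁺/Mg at the anode, E°cell = −0.133 − (−2.374) = +2.241 V (n = 2).
From the Nernst equation, log Q = n(E° − E)/0.0592 = 2·(+2.241 − (+2.201))/0.0592 = 1.351.
The balanced reaction is Pb2+(aq) + Mg(s) → Pb(s) + Mg2+(aq), so Q = [Mg2+(aq)] / [Pb2+(aq)].
Solving for the unknown gives log [Mg2+(aq)] = −0.093, so [Mg2+(aq)] ≈ 0.81 M.

0.81 M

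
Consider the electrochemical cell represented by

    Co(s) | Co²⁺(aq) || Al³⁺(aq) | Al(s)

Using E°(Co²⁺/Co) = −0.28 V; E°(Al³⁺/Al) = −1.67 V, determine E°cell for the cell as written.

−1.39 V

By convention the left-hand electrode in cell notation is the anode (oxidation) and the right-hand electrode is the cathode (reduction).
E°cell = E°(right) − E°(left) = −1.67 − (−0.28) = −1.39 V.
The negative sign shows that, as written, the cell would require an external voltage to drive the reaction.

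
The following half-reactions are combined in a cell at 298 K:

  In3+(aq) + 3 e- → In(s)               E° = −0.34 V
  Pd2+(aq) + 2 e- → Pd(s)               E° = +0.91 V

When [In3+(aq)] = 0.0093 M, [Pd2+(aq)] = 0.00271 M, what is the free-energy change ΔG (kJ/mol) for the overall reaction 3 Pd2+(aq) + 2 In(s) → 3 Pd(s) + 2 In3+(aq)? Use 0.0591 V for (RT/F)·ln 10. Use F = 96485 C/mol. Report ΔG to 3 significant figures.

−703 kJ/mol

The standard cell potential is +0.91 − (−0.34) = +1.25 V, with n = 6 electrons in the balanced equation.
Q = [In3+(aq)]^2 / [Pd2+(aq)]^3 = 4.35×10^3, so log Q = 3.638 and E = +1.25 − (0.0591/6)(3.638) = +1.2142 V.
ΔG = −nFE = −(6)(96485)(+1.2142) J/mol = −703 kJ/mol.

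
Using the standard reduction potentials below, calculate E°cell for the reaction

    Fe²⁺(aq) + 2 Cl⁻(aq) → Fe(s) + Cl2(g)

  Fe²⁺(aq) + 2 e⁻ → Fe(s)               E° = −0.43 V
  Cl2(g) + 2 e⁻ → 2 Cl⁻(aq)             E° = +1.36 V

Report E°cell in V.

In the reaction as written, Fe²⁺(aq) is reduced (cathode) and Cl2(g) is produced by oxidation at the anode.
E°cell = E°(cathode) − E°(anode) = −0.43 − (+1.36) = −1.79 V.
The negative E°cell means the reaction is non-spontaneous in the direction written.

−1.79 V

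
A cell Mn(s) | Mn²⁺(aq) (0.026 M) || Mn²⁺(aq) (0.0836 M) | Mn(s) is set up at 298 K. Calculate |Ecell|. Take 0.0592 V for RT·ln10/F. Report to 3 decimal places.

For a concentration cell E°cell = 0, since both electrodes use the same couple.
The compartment with the higher Mn²⁺(aq) concentration (0.0836 M) acts as the cathode; ions are reduced there and produced at the dilute (0.026 M) anode.
With n = 2, Ecell = −(0.0592/2)·log([dilute]/[conc]) = −(0.0592/2)·log(0.026/0.0836) = +0.015 V.

0.015 V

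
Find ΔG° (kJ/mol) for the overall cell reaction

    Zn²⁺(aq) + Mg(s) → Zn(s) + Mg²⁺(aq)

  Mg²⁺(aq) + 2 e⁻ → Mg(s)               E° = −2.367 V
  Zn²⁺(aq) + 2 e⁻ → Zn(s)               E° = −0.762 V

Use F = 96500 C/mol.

−310 kJ/mol

In the reaction as written Zn²⁺(aq) is reduced, so the Zn²⁺/Zn couple is the cathode and Mg²⁺/Mg is the anode.
E°cell = −0.762 − (−2.367) = +1.605 V; balancing electrons gives n = 2.
ΔG° = −nFE°cell = −(2)(96500)(+1.605) J/mol = −310 kJ/mol.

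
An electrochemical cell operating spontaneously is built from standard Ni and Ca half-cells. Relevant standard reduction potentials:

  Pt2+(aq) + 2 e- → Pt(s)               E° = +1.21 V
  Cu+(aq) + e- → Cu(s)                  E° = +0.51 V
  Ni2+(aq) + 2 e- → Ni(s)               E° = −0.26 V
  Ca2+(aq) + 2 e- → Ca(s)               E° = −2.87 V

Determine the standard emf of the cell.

+2.61 V

The Ni²⁺/Ni couple has the higher E°, so Ni ion is reduced (cathode) and Ca is oxidized (anode).
E°cell = E°(cathode) − E°(anode) = −0.26 − (−2.87) = +2.61 V.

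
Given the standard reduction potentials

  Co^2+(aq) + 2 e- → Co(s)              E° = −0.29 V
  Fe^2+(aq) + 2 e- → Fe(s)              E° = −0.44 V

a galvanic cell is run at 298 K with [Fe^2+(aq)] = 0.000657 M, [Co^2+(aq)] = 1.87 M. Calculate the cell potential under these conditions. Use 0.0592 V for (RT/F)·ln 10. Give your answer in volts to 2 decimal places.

The Co²⁺/Co couple has the more positive E°, so it is the cathode; Fe²⁺/Fe is the anode.
The standard potential is −0.29 − (−0.44) = +0.15 V and the balanced reaction transfers n = 2 electrons.
For the overall reaction Co^2+(aq) + Fe(s) → Co(s) + Fe^2+(aq), Q = [Fe^2+(aq)] / [Co^2+(aq)] = 0.000351, giving log Q = −3.454.
E = E° − (0.0592/n)·log Q = +0.15 − (0.0592/2)(−3.454) = +0.25 V.

+0.25 V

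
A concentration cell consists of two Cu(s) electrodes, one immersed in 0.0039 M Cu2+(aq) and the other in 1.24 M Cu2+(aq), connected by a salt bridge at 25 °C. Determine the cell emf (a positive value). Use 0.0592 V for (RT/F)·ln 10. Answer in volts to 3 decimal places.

For a concentration cell E°cell = 0, since both electrodes use the same couple.
The compartment with the higher Cu2+(aq) concentration (1.24 M) acts as the cathode; ions are reduced there and produced at the dilute (0.0039 M) anode.
With n = 2, Ecell = −(0.0592/2)·log([dilute]/[conc]) = −(0.0592/2)·log(0.0039/1.24) = +0.074 V.

0.074 V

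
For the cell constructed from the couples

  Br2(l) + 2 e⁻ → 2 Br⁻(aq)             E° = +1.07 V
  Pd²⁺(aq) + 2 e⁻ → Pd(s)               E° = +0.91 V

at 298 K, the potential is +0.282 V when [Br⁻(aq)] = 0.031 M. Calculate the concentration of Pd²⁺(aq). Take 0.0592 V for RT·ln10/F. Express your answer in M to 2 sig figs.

0.079 M

With Br₂/Br⁻ at the cathode and Pd²⁺/Pd at the anode, E°cell = +1.07 − (+0.91) = +0.16 V (n = 2).
Since E = E° − (0.0592/n)·log Q, log Q = n(E° − E)/0.0592 = −4.122.
Balancing electrons gives Br2(l) + Pd(s) → 2 Br⁻(aq) + Pd²⁺(aq); thus Q = [Br⁻(aq)]^2·[Pd²⁺(aq)].
Solving for the unknown gives log [Pd²⁺(aq)] = −1.105, so [Pd²⁺(aq)] ≈ 0.079 M.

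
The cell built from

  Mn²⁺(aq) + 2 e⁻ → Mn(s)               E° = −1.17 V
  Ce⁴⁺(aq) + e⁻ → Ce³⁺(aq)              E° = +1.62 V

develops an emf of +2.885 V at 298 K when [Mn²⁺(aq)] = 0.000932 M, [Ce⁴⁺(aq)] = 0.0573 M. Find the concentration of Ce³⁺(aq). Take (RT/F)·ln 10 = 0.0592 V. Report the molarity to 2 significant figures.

With Ce⁴⁺/Ce³⁺ at the cathode and Mn²⁺/Mn at the anode, E°cell = +1.62 − (−1.17) = +2.79 V (n = 2).
Rearranging E = E° − (0.0592/n)·log Q gives log Q = 2(+2.79 − (+2.885))/0.0592 = −3.209.
Balancing electrons gives 2 Ce⁴⁺(aq) + Mn(s) → 2 Ce³⁺(aq) + Mn²⁺(aq); thus Q = ([Ce³⁺(aq)]^2·[Mn²⁺(aq)]) / [Ce⁴⁺(aq)]^2.
Solving for the unknown gives log [Ce³⁺(aq)] = −1.331, so [Ce³⁺(aq)] ≈ 0.047 M.

0.047 M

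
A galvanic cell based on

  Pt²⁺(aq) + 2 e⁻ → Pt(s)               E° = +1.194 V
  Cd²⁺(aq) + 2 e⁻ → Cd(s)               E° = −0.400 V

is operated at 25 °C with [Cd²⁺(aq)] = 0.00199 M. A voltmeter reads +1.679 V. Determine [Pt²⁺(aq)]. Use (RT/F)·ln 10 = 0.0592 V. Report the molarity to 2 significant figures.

Pt²⁺/Pt is the cathode (higher E°); E°cell = +1.194 − (−0.400) = +1.594 V with n = 2.
From the Nernst equation, log Q = n(E° − E)/0.0592 = 2·(+1.594 − (+1.679))/0.0592 = −2.872.
For Pt²⁺(aq) + Cd(s) → Pt(s) + Cd²⁺(aq), the reaction quotient is Q = [Cd²⁺(aq)] / [Pt²⁺(aq)].
Substituting the known concentrations and solving, log [Pt²⁺(aq)] = 0.171 and [Pt²⁺(aq)] = 1.5 M.

1.5 M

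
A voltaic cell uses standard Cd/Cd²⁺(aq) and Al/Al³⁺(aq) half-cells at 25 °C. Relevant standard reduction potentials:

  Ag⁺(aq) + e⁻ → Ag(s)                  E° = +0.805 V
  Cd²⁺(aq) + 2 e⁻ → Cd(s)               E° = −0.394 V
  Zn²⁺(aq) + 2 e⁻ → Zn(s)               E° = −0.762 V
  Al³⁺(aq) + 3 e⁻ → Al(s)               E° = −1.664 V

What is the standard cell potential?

The Cd²⁺/Cd couple has the higher E°, so Cd ion is reduced (cathode) and Al is oxidized (anode).
E°cell = E°(cathode) − E°(anode) = −0.394 − (−1.664) = +1.270 V.

+1.270 V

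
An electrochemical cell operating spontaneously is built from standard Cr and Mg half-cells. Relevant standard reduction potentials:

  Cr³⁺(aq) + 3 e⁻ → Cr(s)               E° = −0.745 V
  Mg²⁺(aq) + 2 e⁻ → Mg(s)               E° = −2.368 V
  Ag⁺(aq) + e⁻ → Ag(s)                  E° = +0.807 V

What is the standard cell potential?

+1.623 V

Of the two couples in this cell, the one with the more positive reduction potential is reduced at the cathode: here that is Cr³⁺/Cr (−0.745 V); Mg²⁺/Mg (−2.368 V) is the anode.
E°cell = E°(cathode) − E°(anode) = −0.745 − (−2.368) = +1.623 V.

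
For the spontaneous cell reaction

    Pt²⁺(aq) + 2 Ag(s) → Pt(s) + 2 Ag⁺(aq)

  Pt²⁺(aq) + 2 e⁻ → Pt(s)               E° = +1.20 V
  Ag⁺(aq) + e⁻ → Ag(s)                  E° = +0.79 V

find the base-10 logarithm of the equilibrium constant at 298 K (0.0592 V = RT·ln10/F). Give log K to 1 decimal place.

The Pt²⁺/Pt couple is reduced (cathode); E°cell = +1.20 − (+0.79) = +0.41 V with n = 2.
At equilibrium E = 0, so log K = nE°cell / 0.0592 = (2)(+0.41) / 0.0592 = 13.9.

log K = 13.9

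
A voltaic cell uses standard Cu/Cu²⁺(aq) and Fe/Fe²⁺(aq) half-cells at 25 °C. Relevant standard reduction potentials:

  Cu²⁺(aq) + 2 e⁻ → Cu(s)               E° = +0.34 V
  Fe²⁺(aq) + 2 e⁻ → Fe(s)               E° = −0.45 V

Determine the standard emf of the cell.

The Cu²⁺/Cu couple has the higher E°, so Cu ion is reduced (cathode) and Fe is oxidized (anode).
E°cell = E°(cathode) − E°(anode) = +0.34 − (−0.45) = +0.79 V.

+0.79 V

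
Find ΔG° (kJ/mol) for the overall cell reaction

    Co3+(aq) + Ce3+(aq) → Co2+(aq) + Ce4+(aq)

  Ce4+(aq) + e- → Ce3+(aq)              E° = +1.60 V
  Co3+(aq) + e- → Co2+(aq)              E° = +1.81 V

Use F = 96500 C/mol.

In the reaction as written Co3+(aq) is reduced, so the Co³⁺/Co²⁺ couple is the cathode and Ce⁴⁺/Ce³⁺ is the anode.
E°cell = +1.81 − (+1.60) = +0.21 V; balancing electrons gives n = 1.
ΔG° = −nFE°cell = −(1)(96500)(+0.21) J/mol = −20.3 kJ/mol.

−20.3 kJ/mol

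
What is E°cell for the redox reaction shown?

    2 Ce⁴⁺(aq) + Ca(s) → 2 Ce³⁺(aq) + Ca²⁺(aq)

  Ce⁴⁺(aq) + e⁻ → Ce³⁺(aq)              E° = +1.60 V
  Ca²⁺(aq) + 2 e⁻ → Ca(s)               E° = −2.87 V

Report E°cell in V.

+4.47 V

Ce⁴⁺(aq) gains electrons, so the Ce⁴⁺/Ce³⁺ couple is the cathode; the Ca²⁺/Ca couple is the anode.
E°cell = E°(cathode) − E°(anode) = +1.60 − (−2.87) = +4.47 V.
The positive value indicates the reaction is spontaneous as written.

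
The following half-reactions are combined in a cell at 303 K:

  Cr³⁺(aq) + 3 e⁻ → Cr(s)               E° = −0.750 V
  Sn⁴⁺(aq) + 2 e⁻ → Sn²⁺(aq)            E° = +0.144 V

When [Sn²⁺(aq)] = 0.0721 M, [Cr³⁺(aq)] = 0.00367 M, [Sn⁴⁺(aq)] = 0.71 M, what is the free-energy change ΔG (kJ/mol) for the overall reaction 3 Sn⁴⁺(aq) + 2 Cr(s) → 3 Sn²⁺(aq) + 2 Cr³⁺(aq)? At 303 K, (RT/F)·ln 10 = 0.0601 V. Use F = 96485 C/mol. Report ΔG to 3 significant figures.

The standard cell potential is +0.144 − (−0.750) = +0.894 V, with n = 6 electrons in the balanced equation.
Q = ([Sn²⁺(aq)]^3·[Cr³⁺(aq)]^2) / [Sn⁴⁺(aq)]^3 = 1.41×10^−8, so log Q = −7.851 and E = +0.894 − (0.0601/6)(−7.851) = +0.9726 V.
Then ΔG = −nFE = −6 × 96485 × +0.9726 J/mol = −563 kJ/mol.

−563 kJ/mol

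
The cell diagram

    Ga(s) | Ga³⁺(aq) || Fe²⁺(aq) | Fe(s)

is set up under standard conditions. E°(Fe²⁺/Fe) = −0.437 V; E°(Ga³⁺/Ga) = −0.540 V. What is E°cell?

By convention the left-hand electrode in cell notation is the anode (oxidation) and the right-hand electrode is the cathode (reduction).
E°cell = E°(right) − E°(left) = −0.437 − (−0.540) = +0.103 V.

+0.103 V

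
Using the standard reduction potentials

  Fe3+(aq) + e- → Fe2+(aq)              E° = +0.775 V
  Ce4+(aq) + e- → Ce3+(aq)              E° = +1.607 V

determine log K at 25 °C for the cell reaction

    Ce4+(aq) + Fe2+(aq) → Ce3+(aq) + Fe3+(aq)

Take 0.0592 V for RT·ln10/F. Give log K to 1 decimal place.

log K = 14.1

The Ce⁴⁺/Ce³⁺ couple is reduced (cathode); E°cell = +1.607 − (+0.775) = +0.832 V with n = 1.
At equilibrium E = 0, so log K = nE°cell / 0.0592 = (1)(+0.832) / 0.0592 = 14.1.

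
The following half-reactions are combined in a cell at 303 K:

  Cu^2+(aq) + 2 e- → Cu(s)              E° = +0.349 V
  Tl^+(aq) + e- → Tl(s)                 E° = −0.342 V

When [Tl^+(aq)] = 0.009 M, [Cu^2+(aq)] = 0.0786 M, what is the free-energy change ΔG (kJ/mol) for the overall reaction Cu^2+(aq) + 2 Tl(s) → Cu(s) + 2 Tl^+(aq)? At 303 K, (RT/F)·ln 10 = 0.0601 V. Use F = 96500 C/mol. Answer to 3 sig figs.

−151 kJ/mol

E°cell = +0.349 − (−0.342) = +0.691 V; the balanced reaction transfers n = 2 electrons.
Q = [Tl^+(aq)]^2 / [Cu^2+(aq)] = 0.00103, so log Q = −2.987 and E = +0.691 − (0.0601/2)(−2.987) = +0.7808 V.
ΔG = −nFE = −(2)(96500)(+0.7808) J/mol = −151 kJ/mol.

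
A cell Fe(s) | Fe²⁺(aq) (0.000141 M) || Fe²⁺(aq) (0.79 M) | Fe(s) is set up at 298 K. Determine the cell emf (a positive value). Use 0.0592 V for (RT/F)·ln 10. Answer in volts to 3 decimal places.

0.111 V

For a concentration cell E°cell = 0, since both electrodes use the same couple.
The compartment with the higher Fe²⁺(aq) concentration (0.79 M) acts as the cathode; ions are reduced there and produced at the dilute (0.000141 M) anode.
With n = 2, Ecell = −(0.0592/2)·log([dilute]/[conc]) = −(0.0592/2)·log(0.000141/0.79) = +0.111 V.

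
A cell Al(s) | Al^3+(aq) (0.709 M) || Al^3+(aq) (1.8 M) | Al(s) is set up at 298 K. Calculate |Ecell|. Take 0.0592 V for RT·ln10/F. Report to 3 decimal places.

0.008 V

For a concentration cell E°cell = 0, since both electrodes use the same couple.
The compartment with the higher Al^3+(aq) concentration (1.8 M) acts as the cathode; ions are reduced there and produced at the dilute (0.709 M) anode.
With n = 3, Ecell = −(0.0592/3)·log([dilute]/[conc]) = −(0.0592/3)·log(0.709/1.8) = +0.008 V.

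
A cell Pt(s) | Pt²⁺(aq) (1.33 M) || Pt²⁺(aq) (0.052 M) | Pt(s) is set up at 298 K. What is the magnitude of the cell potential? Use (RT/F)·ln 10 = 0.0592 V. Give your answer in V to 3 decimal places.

For a concentration cell E°cell = 0, since both electrodes use the same couple.
The compartment with the higher Pt²⁺(aq) concentration (1.33 M) acts as the cathode; ions are reduced there and produced at the dilute (0.052 M) anode.
With n = 2, Ecell = −(0.0592/2)·log([dilute]/[conc]) = −(0.0592/2)·log(0.052/1.33) = +0.042 V.

0.042 V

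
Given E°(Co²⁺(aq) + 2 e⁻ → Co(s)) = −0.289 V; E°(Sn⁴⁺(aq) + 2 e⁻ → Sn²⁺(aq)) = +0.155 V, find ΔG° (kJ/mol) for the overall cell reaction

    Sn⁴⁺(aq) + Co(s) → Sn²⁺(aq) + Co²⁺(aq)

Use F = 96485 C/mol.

In the reaction as written Sn⁴⁺(aq) is reduced, so the Sn⁴⁺/Sn²⁺ couple is the cathode and Co²⁺/Co is the anode.
E°cell = +0.155 − (−0.289) = +0.444 V; balancing electrons gives n = 2.
ΔG° = −nFE°cell = −(2)(96485)(+0.444) J/mol = −85.7 kJ/mol.

−85.7 kJ/mol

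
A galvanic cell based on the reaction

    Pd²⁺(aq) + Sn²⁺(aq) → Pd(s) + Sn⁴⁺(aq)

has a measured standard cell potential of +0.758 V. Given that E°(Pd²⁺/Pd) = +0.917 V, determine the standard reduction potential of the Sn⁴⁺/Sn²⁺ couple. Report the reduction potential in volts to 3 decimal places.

In the reaction as written the Pd²⁺/Pd couple is reduced (cathode) and Sn⁴⁺/Sn²⁺ is oxidized (anode), so E°cell = E°(Pd²⁺/Pd) − E°(Sn⁴⁺/Sn²⁺).
E°(Sn⁴⁺/Sn²⁺) = E°(cathode) − E°cell = +0.917 − (+0.758) = +0.159 V.

+0.159 V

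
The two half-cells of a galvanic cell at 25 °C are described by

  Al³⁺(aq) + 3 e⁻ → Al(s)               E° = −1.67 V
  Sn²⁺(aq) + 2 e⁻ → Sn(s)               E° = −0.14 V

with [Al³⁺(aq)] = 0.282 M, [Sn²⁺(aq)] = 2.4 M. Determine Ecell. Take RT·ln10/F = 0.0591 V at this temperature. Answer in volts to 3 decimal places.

+1.552 V

Sn²⁺/Sn is reduced (cathode, E° = −0.14 V) and Al³⁺/Al is oxidized (anode).
The standard potential is −0.14 − (−1.67) = +1.53 V and the balanced reaction transfers n = 6 electrons.
Balancing gives 3 Sn²⁺(aq) + 2 Al(s) → 3 Sn(s) + 2 Al³⁺(aq); hence Q = [Al³⁺(aq)]^2 / [Sn²⁺(aq)]^3 = 0.00575 (log Q = −2.240).
E = E° − (0.0591/n)·log Q = +1.53 − (0.0591/6)(−2.240) = +1.552 V.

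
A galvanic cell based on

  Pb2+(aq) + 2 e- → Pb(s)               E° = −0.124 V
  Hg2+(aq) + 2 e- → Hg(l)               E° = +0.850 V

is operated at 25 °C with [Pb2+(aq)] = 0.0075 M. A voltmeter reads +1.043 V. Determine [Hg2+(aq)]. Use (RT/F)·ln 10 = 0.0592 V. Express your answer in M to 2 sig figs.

1.6 M

Hg²⁺/Hg is the cathode (higher E°); E°cell = +0.850 − (−0.124) = +0.974 V with n = 2.
Rearranging E = E° − (0.0592/n)·log Q gives log Q = 2(+0.974 − (+1.043))/0.0592 = −2.331.
The balanced reaction is Hg2+(aq) + Pb(s) → Hg(l) + Pb2+(aq), so Q = [Pb2+(aq)] / [Hg2+(aq)].
Solving for the unknown gives log [Hg2+(aq)] = 0.206, so [Hg2+(aq)] ≈ 1.6 M.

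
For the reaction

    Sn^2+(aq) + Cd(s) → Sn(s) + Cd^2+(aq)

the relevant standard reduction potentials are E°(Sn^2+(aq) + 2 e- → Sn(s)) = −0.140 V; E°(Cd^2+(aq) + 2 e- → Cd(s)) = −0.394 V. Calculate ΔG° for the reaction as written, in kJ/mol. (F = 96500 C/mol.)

In the reaction as written Sn^2+(aq) is reduced, so the Sn²⁺/Sn couple is the cathode and Cd²⁺/Cd is the anode.
E°cell = −0.140 − (−0.394) = +0.254 V; balancing electrons gives n = 2.
ΔG° = −nFE°cell = −(2)(96500)(+0.254) J/mol = −49.0 kJ/mol.

−49.0 kJ/mol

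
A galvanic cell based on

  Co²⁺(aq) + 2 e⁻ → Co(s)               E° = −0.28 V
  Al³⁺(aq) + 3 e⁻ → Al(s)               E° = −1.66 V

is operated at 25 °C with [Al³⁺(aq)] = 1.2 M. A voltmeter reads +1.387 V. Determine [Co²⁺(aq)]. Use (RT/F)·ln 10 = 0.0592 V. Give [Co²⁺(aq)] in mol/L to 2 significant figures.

1.9 M

Co²⁺/Co is the cathode (higher E°); E°cell = −0.28 − (−1.66) = +1.38 V with n = 6.
Since E = E° − (0.0592/n)·log Q, log Q = n(E° − E)/0.0592 = −0.709.
Balancing electrons gives 3 Co²⁺(aq) + 2 Al(s) → 3 Co(s) + 2 Al³⁺(aq); thus Q = [Al³⁺(aq)]^2 / [Co²⁺(aq)]^3.
Substituting the known concentrations and solving, log [Co²⁺(aq)] = 0.289 and [Co²⁺(aq)] = 1.9 M.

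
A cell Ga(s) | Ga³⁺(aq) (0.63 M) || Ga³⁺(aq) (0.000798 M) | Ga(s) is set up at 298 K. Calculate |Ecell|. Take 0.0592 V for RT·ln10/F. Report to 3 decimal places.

0.057 V

For a concentration cell E°cell = 0, since both electrodes use the same couple.
The compartment with the higher Ga³⁺(aq) concentration (0.63 M) acts as the cathode; ions are reduced there and produced at the dilute (0.000798 M) anode.
With n = 3, Ecell = −(0.0592/3)·log([dilute]/[conc]) = −(0.0592/3)·log(0.000798/0.63) = +0.057 V.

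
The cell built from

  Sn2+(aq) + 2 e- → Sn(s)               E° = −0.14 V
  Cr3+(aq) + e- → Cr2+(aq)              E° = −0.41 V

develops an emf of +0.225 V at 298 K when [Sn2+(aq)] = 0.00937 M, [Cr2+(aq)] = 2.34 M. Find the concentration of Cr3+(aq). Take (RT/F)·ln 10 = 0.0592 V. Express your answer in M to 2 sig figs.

Sn²⁺/Sn is the cathode (higher E°); E°cell = −0.14 − (−0.41) = +0.27 V with n = 2.
Rearranging E = E° − (0.0592/n)·log Q gives log Q = 2(+0.27 − (+0.225))/0.0592 = 1.520.
For Sn2+(aq) + 2 Cr2+(aq) → Sn(s) + 2 Cr3+(aq), the reaction quotient is Q = [Cr3+(aq)]^2 / ([Sn2+(aq)]·[Cr2+(aq)]^2).
Substituting the known concentrations and solving, log [Cr3+(aq)] = 0.115 and [Cr3+(aq)] = 1.3 M.

1.3 M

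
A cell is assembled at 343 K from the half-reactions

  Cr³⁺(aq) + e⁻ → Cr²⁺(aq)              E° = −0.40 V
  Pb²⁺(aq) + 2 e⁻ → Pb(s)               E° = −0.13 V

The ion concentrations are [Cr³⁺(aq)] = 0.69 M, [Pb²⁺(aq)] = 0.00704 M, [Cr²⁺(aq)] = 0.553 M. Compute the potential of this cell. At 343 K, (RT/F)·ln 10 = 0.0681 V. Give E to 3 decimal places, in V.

+0.190 V

Since E°(Pb²⁺/Pb) > E°(Cr³⁺/Cr²⁺), Pb²⁺/Pb serves as the cathode.
E°cell = −0.13 − (−0.40) = +0.27 V, with n = 2 electrons transferred.
Balancing gives Pb²⁺(aq) + 2 Cr²⁺(aq) → Pb(s) + 2 Cr³⁺(aq); hence Q = [Cr³⁺(aq)]^2 / ([Pb²⁺(aq)]·[Cr²⁺(aq)]^2) = 221 (log Q = 2.345).
By the Nernst equation, E = +0.27 − (0.0681/2)·(2.345) = +0.190 V.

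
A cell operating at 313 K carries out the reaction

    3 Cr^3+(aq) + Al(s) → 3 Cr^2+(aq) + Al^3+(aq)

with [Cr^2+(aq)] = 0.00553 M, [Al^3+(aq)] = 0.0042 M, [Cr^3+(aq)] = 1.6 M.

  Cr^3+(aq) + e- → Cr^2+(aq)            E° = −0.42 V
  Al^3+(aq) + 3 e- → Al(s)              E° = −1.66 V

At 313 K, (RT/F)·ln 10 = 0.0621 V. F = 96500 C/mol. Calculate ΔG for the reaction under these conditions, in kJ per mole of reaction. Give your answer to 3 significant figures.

The standard cell potential is −0.42 − (−1.66) = +1.24 V, with n = 3 electrons in the balanced equation.
Q = ([Cr^2+(aq)]^3·[Al^3+(aq)]) / [Cr^3+(aq)]^3 = 1.73×10^−10, so log Q = −9.761 and E = +1.24 − (0.0621/3)(−9.761) = +1.4421 V.
Then ΔG = −nFE = −3 × 96500 × +1.4421 J/mol = −417 kJ/mol.

−417 kJ/mol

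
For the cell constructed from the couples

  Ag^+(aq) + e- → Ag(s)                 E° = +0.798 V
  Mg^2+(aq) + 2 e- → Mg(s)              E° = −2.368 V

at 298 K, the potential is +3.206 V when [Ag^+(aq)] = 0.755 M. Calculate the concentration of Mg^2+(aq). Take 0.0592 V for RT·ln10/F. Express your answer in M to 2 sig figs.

0.025 M

Ag⁺/Ag is the cathode (higher E°); E°cell = +0.798 − (−2.368) = +3.166 V with n = 2.
From the Nernst equation, log Q = n(E° − E)/0.0592 = 2·(+3.166 − (+3.206))/0.0592 = −1.351.
Balancing electrons gives 2 Ag^+(aq) + Mg(s) → 2 Ag(s) + Mg^2+(aq); thus Q = [Mg^2+(aq)] / [Ag^+(aq)]^2.
Substituting the known concentrations and solving, log [Mg^2+(aq)] = −1.595 and [Mg^2+(aq)] = 0.025 M.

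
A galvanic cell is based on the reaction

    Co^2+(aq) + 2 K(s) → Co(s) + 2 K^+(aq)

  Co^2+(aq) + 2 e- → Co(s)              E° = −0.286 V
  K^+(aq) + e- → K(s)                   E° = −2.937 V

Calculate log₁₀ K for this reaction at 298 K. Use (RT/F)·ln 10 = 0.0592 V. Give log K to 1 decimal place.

log K = 89.6

The Co²⁺/Co couple is reduced (cathode); E°cell = −0.286 − (−2.937) = +2.651 V with n = 2.
At equilibrium E = 0, so log K = nE°cell / 0.0592 = (2)(+2.651) / 0.0592 = 89.6.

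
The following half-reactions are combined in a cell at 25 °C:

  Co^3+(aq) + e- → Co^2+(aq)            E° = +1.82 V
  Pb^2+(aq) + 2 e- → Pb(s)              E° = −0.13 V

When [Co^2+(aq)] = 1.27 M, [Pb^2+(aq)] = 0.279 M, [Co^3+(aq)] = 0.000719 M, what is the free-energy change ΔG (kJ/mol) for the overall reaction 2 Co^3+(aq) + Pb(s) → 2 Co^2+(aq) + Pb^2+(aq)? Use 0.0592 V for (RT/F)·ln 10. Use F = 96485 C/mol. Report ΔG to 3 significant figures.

With Co³⁺/Co²⁺ reduced at the cathode, E°cell = +1.82 − (−0.13) = +1.95 V and n = 2.
The reaction quotient is ([Co^2+(aq)]^2·[Pb^2+(aq)]) / [Co^3+(aq)]^2 = 8.7×10^5; by Nernst, E = +1.95 − (0.0592/2)(5.940) = +1.7742 V.
Finally ΔG = −nFE = −(2)(96485 C/mol)(+1.7742 V) = −342 kJ/mol.

−342 kJ/mol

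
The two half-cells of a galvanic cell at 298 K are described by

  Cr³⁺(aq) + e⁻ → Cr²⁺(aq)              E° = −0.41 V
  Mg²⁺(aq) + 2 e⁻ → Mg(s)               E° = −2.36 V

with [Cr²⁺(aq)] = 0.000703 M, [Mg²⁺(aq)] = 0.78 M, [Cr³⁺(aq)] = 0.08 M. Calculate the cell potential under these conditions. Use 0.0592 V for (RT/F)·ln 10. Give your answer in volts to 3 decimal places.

The Cr³⁺/Cr²⁺ couple has the more positive E°, so it is the cathode; Mg²⁺/Mg is the anode.
E°cell = −0.41 − (−2.36) = +1.95 V, with n = 2 electrons transferred.
For the overall reaction 2 Cr³⁺(aq) + Mg(s) → 2 Cr²⁺(aq) + Mg²⁺(aq), Q = ([Cr²⁺(aq)]^2·[Mg²⁺(aq)]) / [Cr³⁺(aq)]^2 = 6.02×10^−5, giving log Q = −4.220.
E = E° − (0.0592/n)·log Q = +1.95 − (0.0592/2)(−4.220) = +2.075 V.

+2.075 V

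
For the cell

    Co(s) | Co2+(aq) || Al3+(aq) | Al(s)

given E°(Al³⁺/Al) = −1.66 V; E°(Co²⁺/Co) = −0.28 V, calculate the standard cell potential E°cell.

By convention the left-hand electrode in cell notation is the anode (oxidation) and the right-hand electrode is the cathode (reduction).
E°cell = E°(right) − E°(left) = −1.66 − (−0.28) = −1.38 V.
The negative sign shows that, as written, the cell would require an external voltage to drive the reaction.

−1.38 V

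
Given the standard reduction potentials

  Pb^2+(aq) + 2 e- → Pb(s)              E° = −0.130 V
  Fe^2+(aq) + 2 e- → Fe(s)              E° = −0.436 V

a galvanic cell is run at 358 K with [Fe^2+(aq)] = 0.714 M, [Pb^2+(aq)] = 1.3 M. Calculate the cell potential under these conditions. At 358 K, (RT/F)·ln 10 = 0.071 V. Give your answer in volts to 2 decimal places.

+0.32 V

Since E°(Pb²⁺/Pb) > E°(Fe²⁺/Fe), Pb²⁺/Pb serves as the cathode.
The standard potential is −0.130 − (−0.436) = +0.306 V and the balanced reaction transfers n = 2 electrons.
For the overall reaction Pb^2+(aq) + Fe(s) → Pb(s) + Fe^2+(aq), Q = [Fe^2+(aq)] / [Pb^2+(aq)] = 0.549, giving log Q = −0.260.
Applying E = E° − (RT ln10/nF)·log Q gives +0.306 − (0.071/2)(−0.260) = +0.32 V.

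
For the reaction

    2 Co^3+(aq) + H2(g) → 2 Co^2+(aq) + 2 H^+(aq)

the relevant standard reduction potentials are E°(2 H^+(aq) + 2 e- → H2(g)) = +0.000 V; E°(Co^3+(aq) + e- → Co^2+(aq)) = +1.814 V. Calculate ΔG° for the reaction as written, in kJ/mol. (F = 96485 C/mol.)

−350 kJ/mol

In the reaction as written Co^3+(aq) is reduced, so the Co³⁺/Co²⁺ couple is the cathode and 2H⁺/H₂ is the anode.
E°cell = +1.814 − (+0.000) = +1.814 V; balancing electrons gives n = 2.
ΔG° = −nFE°cell = −(2)(96485)(+1.814) J/mol = −350 kJ/mol.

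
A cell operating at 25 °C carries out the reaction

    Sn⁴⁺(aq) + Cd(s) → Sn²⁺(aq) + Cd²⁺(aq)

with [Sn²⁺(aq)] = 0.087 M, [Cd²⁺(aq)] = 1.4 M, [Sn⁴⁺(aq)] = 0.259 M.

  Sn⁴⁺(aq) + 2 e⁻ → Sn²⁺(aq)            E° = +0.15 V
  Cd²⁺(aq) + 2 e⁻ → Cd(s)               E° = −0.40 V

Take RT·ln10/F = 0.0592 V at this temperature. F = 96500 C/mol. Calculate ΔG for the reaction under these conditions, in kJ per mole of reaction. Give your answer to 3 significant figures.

E°cell = +0.15 − (−0.40) = +0.55 V; the balanced reaction transfers n = 2 electrons.
The reaction quotient is ([Sn²⁺(aq)]·[Cd²⁺(aq)]) / [Sn⁴⁺(aq)] = 0.47; by Nernst, E = +0.55 − (0.0592/2)(−0.328) = +0.5597 V.
ΔG = −nFE = −(2)(96500)(+0.5597) J/mol = −108 kJ/mol.

−108 kJ/mol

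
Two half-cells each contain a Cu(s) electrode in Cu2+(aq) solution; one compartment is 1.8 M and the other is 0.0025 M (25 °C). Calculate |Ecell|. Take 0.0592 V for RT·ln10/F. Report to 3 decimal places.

0.085 V

For a concentration cell E°cell = 0, since both electrodes use the same couple.
The compartment with the higher Cu2+(aq) concentration (1.8 M) acts as the cathode; ions are reduced there and produced at the dilute (0.0025 M) anode.
With n = 2, Ecell = −(0.0592/2)·log([dilute]/[conc]) = −(0.0592/2)·log(0.0025/1.8) = +0.085 V.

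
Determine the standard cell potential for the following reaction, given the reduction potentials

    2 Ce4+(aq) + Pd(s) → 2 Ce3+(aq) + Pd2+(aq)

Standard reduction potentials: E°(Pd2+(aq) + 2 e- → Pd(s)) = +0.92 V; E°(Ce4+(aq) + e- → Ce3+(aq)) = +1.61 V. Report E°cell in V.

+0.69 V

In the reaction as written, Ce4+(aq) is reduced (cathode) and Pd2+(aq) is produced by oxidation at the anode.
E°cell = E°(cathode) − E°(anode) = +1.61 − (+0.92) = +0.69 V.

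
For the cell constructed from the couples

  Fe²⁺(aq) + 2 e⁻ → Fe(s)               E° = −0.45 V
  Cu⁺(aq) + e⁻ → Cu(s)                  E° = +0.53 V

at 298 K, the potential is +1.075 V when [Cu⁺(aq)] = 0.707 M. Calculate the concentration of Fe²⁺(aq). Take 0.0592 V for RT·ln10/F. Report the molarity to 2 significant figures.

With Cu⁺/Cu at the cathode and Fe²⁺/Fe at the anode, E°cell = +0.53 − (−0.45) = +0.98 V (n = 2).
Since E = E° − (0.0592/n)·log Q, log Q = n(E° − E)/0.0592 = −3.209.
For 2 Cu⁺(aq) + Fe(s) → 2 Cu(s) + Fe²⁺(aq), the reaction quotient is Q = [Fe²⁺(aq)] / [Cu⁺(aq)]^2.
Solving for the unknown gives log [Fe²⁺(aq)] = −3.510, so [Fe²⁺(aq)] ≈ 0.00031 M.

0.00031 M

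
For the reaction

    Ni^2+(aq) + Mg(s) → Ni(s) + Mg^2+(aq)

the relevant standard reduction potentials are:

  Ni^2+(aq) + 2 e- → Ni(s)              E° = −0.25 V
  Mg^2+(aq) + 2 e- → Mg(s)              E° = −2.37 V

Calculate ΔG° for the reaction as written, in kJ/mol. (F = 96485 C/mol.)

In the reaction as written Ni^2+(aq) is reduced, so the Ni²⁺/Ni couple is the cathode and Mg²⁺/Mg is the anode.
E°cell = −0.25 − (−2.37) = +2.12 V; balancing electrons gives n = 2.
ΔG° = −nFE°cell = −(2)(96485)(+2.12) J/mol = −409 kJ/mol.

−409 kJ/mol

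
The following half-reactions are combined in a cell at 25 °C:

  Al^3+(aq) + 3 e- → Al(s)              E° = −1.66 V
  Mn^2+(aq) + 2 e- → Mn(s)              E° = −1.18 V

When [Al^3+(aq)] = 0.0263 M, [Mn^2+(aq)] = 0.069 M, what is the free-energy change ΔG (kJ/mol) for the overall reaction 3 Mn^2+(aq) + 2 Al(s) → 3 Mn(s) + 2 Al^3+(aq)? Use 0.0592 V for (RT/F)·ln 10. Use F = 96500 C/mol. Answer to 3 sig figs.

−276 kJ/mol

The standard cell potential is −1.18 − (−1.66) = +0.48 V, with n = 6 electrons in the balanced equation.
Q = [Al^3+(aq)]^2 / [Mn^2+(aq)]^3 = 2.11, so log Q = 0.323 and E = +0.48 − (0.0592/6)(0.323) = +0.4768 V.
Finally ΔG = −nFE = −(6)(96500 C/mol)(+0.4768 V) = −276 kJ/mol.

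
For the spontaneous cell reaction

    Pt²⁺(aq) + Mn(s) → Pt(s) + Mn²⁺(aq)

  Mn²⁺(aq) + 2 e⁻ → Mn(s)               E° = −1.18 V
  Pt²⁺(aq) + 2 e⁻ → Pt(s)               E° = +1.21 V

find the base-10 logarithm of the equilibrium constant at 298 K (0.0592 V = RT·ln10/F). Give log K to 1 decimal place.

The Pt²⁺/Pt couple is reduced (cathode); E°cell = +1.21 − (−1.18) = +2.39 V with n = 2.
At equilibrium E = 0, so log K = nE°cell / 0.0592 = (2)(+2.39) / 0.0592 = 80.7.

log K = 80.7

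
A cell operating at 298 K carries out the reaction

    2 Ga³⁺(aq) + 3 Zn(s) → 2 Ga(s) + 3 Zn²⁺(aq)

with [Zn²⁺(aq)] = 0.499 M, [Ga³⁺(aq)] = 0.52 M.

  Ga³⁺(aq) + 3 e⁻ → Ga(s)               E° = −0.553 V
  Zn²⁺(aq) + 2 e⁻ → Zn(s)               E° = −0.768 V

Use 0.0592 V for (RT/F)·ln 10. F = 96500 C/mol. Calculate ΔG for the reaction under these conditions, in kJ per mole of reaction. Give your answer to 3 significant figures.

E°cell = −0.553 − (−0.768) = +0.215 V; the balanced reaction transfers n = 6 electrons.
Q = [Zn²⁺(aq)]^3 / [Ga³⁺(aq)]^2 = 0.46, so log Q = −0.338 and E = +0.215 − (0.0592/6)(−0.338) = +0.2183 V.
Then ΔG = −nFE = −6 × 96500 × +0.2183 J/mol = −126 kJ/mol.

−126 kJ/mol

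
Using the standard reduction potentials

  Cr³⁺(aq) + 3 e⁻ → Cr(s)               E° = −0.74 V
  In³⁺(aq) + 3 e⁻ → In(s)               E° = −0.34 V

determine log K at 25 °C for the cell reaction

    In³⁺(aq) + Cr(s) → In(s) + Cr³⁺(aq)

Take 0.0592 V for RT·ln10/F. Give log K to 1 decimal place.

The In³⁺/In couple is reduced (cathode); E°cell = −0.34 − (−0.74) = +0.40 V with n = 3.
At equilibrium E = 0, so log K = nE°cell / 0.0592 = (3)(+0.40) / 0.0592 = 20.3.

log K = 20.3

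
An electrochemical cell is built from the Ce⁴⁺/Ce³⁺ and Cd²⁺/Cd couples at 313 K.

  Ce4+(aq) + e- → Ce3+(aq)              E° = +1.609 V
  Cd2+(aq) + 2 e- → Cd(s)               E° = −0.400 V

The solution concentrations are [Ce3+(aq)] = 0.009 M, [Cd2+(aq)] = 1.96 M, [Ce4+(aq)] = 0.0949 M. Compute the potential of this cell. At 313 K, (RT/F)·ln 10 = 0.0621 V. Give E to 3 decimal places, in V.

The Ce⁴⁺/Ce³⁺ couple has the more positive E°, so it is the cathode; Cd²⁺/Cd is the anode.
E°cell = +1.609 − (−0.400) = +2.009 V, with n = 2 electrons transferred.
Balancing gives 2 Ce4+(aq) + Cd(s) → 2 Ce3+(aq) + Cd2+(aq); hence Q = ([Ce3+(aq)]^2·[Cd2+(aq)]) / [Ce4+(aq)]^2 = 0.0176 (log Q = −1.754).
By the Nernst equation, E = +2.009 − (0.0621/2)·(−1.754) = +2.063 V.

+2.063 V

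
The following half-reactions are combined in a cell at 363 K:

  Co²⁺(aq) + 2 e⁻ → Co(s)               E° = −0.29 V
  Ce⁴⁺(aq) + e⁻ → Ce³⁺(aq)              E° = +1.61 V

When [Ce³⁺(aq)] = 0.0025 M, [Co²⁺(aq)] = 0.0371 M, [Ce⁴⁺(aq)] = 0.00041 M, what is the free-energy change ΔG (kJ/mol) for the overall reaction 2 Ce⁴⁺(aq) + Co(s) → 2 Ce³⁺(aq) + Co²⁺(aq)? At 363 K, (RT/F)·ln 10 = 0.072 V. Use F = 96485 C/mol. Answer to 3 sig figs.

−366 kJ/mol

With Ce⁴⁺/Ce³⁺ reduced at the cathode, E°cell = +1.61 − (−0.29) = +1.90 V and n = 2.
Here Q = ([Ce³⁺(aq)]^2·[Co²⁺(aq)]) / [Ce⁴⁺(aq)]^2 = 1.38 (log Q = 0.140), giving E = +1.90 − (0.072/2)·(0.140) = +1.8950 V.
ΔG = −nFE = −(2)(96485)(+1.8950) J/mol = −366 kJ/mol.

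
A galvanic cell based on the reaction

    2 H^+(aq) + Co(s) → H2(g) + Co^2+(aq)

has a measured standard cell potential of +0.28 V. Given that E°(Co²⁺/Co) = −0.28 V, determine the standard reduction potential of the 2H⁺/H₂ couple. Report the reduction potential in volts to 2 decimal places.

+0.00 V

In the reaction as written the 2H⁺/H₂ couple is reduced (cathode) and Co²⁺/Co is oxidized (anode), so E°cell = E°(2H⁺/H₂) − E°(Co²⁺/Co).
E°(2H⁺/H₂) = E°cell + E°(anode) = +0.28 + (−0.28) = +0.00 V.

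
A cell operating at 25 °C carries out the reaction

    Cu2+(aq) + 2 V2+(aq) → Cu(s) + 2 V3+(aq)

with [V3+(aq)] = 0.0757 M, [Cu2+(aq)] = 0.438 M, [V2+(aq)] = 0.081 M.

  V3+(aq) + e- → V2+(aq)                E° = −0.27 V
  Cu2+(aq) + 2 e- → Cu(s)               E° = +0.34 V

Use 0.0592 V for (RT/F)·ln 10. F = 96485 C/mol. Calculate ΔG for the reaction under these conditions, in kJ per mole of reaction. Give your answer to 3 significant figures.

The standard cell potential is +0.34 − (−0.27) = +0.61 V, with n = 2 electrons in the balanced equation.
The reaction quotient is [V3+(aq)]^2 / ([Cu2+(aq)]·[V2+(aq)]^2) = 1.99; by Nernst, E = +0.61 − (0.0592/2)(0.300) = +0.6011 V.
ΔG = −nFE = −(2)(96485)(+0.6011) J/mol = −116 kJ/mol.

−116 kJ/mol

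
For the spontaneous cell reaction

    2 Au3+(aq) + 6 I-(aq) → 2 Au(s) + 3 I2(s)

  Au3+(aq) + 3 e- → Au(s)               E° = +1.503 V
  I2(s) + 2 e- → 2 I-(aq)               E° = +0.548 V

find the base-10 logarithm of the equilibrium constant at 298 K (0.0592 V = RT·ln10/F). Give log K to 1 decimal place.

The Au³⁺/Au couple is reduced (cathode); E°cell = +1.503 − (+0.548) = +0.955 V with n = 6.
At equilibrium E = 0, so log K = nE°cell / 0.0592 = (6)(+0.955) / 0.0592 = 96.8.

log K = 96.8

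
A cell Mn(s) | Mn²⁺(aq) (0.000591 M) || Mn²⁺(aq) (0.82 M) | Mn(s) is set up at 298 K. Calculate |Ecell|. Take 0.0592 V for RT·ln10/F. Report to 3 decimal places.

0.093 V

For a concentration cell E°cell = 0, since both electrodes use the same couple.
The compartment with the higher Mn²⁺(aq) concentration (0.82 M) acts as the cathode; ions are reduced there and produced at the dilute (0.000591 M) anode.
With n = 2, Ecell = −(0.0592/2)·log([dilute]/[conc]) = −(0.0592/2)·log(0.000591/0.82) = +0.093 V.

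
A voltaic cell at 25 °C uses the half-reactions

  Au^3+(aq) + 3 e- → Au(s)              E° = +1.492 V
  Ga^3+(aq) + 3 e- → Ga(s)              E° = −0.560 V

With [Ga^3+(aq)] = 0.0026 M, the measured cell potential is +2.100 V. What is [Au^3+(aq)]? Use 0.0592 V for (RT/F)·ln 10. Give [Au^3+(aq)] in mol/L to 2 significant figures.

0.70 M

Au³⁺/Au is the cathode (higher E°); E°cell = +1.492 − (−0.560) = +2.052 V with n = 3.
From the Nernst equation, log Q = n(E° − E)/0.0592 = 3·(+2.052 − (+2.100))/0.0592 = −2.432.
Balancing electrons gives Au^3+(aq) + Ga(s) → Au(s) + Ga^3+(aq); thus Q = [Ga^3+(aq)] / [Au^3+(aq)].
Solving for the unknown gives log [Au^3+(aq)] = −0.153, so [Au^3+(aq)] ≈ 0.70 M.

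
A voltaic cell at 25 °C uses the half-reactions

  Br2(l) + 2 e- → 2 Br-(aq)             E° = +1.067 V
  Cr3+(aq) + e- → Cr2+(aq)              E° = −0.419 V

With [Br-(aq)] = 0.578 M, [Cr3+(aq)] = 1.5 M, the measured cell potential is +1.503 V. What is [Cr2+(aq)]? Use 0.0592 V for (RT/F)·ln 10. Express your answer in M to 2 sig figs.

1.7 M

Br₂/Br⁻ is the cathode (higher E°); E°cell = +1.067 − (−0.419) = +1.486 V with n = 2.
Since E = E° − (0.0592/n)·log Q, log Q = n(E° − E)/0.0592 = −0.574.
The balanced reaction is Br2(l) + 2 Cr2+(aq) → 2 Br-(aq) + 2 Cr3+(aq), so Q = ([Br-(aq)]^2·[Cr3+(aq)]^2) / [Cr2+(aq)]^2.
Isolating [Cr2+(aq)] in Q = 10^{−0.574} yields log [Cr2+(aq)] = 0.225, i.e. 1.7 M.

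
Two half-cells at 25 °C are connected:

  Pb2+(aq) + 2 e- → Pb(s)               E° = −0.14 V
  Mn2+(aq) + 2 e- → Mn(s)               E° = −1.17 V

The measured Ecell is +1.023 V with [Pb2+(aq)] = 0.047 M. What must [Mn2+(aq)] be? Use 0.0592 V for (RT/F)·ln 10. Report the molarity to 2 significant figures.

0.081 M

The Pb²⁺/Pb couple has the larger reduction potential, so it is the cathode: E°cell = −0.14 − (−1.17) = +1.03 V and n = 2.
From the Nernst equation, log Q = n(E° − E)/0.0592 = 2·(+1.03 − (+1.023))/0.0592 = 0.236.
For Pb2+(aq) + Mn(s) → Pb(s) + Mn2+(aq), the reaction quotient is Q = [Mn2+(aq)] / [Pb2+(aq)].
Isolating [Mn2+(aq)] in Q = 10^{0.236} yields log [Mn2+(aq)] = −1.092, i.e. 0.081 M.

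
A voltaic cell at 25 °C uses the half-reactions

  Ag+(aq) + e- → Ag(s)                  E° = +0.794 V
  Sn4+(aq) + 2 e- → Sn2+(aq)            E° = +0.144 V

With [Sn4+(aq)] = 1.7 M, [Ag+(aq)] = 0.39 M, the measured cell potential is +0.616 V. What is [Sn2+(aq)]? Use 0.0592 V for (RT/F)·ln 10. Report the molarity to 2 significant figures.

Ag⁺/Ag is the cathode (higher E°); E°cell = +0.794 − (+0.144) = +0.650 V with n = 2.
From the Nernst equation, log Q = n(E° − E)/0.0592 = 2·(+0.650 − (+0.616))/0.0592 = 1.149.
Balancing electrons gives 2 Ag+(aq) + Sn2+(aq) → 2 Ag(s) + Sn4+(aq); thus Q = [Sn4+(aq)] / ([Ag+(aq)]^2·[Sn2+(aq)]).
Substituting the known concentrations and solving, log [Sn2+(aq)] = −0.101 and [Sn2+(aq)] = 0.79 M.

0.79 M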